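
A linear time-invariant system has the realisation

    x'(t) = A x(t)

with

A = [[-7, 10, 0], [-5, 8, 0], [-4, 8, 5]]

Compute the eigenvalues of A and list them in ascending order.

det(sI - A) = s^3 - (tr A)s^2 + (M11 + M22 + M33)s - det A, where Mii is the 2×2 principal minor of A obtained by deleting row i and column i.
tr A = (-7) + 8 + 5 = 6; M11 = 8·5 - 0·8 = 40 - 0 = 40; M22 = (-7)·5 - 0·(-4) = -35 - 0 = -35; M33 = (-7)·8 - 10·(-5) = -56 - (-50) = -6; sum of minors = -1.
det A = (-7)·(8·5 - 0·8) - 10·((-5)·5 - 0·(-4)) + 0·((-5)·8 - 8·(-4)) = (-7)·40 - 10·(-25) + 0·(-8) = -30.
So p(s) = det(sI - A) = s^3 - 6s^2 - s + 30.
Rational-root test: any integer root divides 30. Testing small divisors, s = -2 works: p(-2) = -8 + (-24) + 2 + 30 = 0, so (s + 2) is a factor.
Dividing, p(s) = (s + 2)(s^2 - 8s + 15).
Factor s^2 - 8s + 15: two numbers with sum 8 and product 15 are 5 and 3, so s^2 - 8s + 15 = (s - 5)(s - 3).
Hence p(s) = (s - 5) (s - 3) (s + 2), with roots -2, 3, 5.
At least one eigenvalue has non-negative real part, so the system is not asymptotically stable.

-2, 3, 5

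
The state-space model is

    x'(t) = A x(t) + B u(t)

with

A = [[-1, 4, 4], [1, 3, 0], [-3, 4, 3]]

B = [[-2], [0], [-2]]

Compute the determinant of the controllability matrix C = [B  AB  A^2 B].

-96

AB = [[-6], [-2], [0]]
A^2B = [[-2], [-12], [10]]
Controllability matrix C = [B  AB  A^2B] = [[-2, -6, -2], [0, -2, -12], [-2, 0, 10]]
Expanding along the first row, det(C) = (-2)·((-2)·10 - (-12)·0) - (-6)·(0·10 - (-12)·(-2)) + (-2)·(0·0 - (-2)·(-2)) = (-2)·(-20) - (-6)·(-24) + (-2)·(-4) = -96
Since det(C) ≠ 0, rank(C) = 3 and the system is completely controllable.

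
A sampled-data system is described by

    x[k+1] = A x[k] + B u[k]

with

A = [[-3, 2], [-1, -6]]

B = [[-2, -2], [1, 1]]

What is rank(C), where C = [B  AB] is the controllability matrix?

AB = [[8, 8], [-4, -4]]
Controllability matrix C = [B  AB] = [[-2, -2, 8, 8], [1, 1, -4, -4]]
Every column of C is a scalar multiple of column 1 = [-2, 1] (multipliers 1, 1, -4, -4), so the columns span a one-dimensional space.
C ≠ 0, hence rank(C) = 1.
rank(C) = 1 < n = 2, so the pair (A, B) is not completely controllable.

1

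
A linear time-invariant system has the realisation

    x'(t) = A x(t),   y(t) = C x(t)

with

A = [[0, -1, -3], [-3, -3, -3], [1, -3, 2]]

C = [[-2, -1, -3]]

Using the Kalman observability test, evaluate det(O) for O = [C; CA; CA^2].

CA = [[0, 14, 3]]
CA^2 = [[-39, -51, -36]]
Observability matrix O = [C; CA; CA^2] = [[-2, -1, -3], [0, 14, 3], [-39, -51, -36]]
Expanding along the first row, det(O) = (-2)·(14·(-36) - 3·(-51)) - (-1)·(0·(-36) - 3·(-39)) + (-3)·(0·(-51) - 14·(-39)) = (-2)·(-351) - (-1)·117 + (-3)·546 = -819
Since det(O) ≠ 0, rank(O) = 3 and the system is completely observable.

-819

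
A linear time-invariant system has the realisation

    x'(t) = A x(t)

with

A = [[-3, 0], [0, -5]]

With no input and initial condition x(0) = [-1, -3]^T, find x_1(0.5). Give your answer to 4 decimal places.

-0.2231

det(sI - A) = s^2 - (tr A)s + det A, with tr A = (-3) + (-5) = -8 and det A = (-3)·(-5) - 0·0 = 15 - 0 = 15.
So p(s) = det(sI - A) = s^2 + 8s + 15.
Factor s^2 + 8s + 15: two numbers with sum -8 and product 15 are -3 and -5, so s^2 + 8s + 15 = (s + 3)(s + 5).
Hence p(s) = (s + 3) (s + 5), with roots -5, -3.
The eigenvalues -5, -3 are distinct and real, so A is diagonalisable and x(t) = e^{At} x(0) = V diag(e^{λ_i t}) V^{-1} x(0), where the columns of V are the eigenvectors.
λ = -5: A - (-5)I = [[2, 0], [0, 0]]. Row 1 gives 2·v1 + 0·v2 = 0, so take v_1 = [0, 1]^T.
λ = -3: A - (-3)I = [[0, 0], [0, -2]]. Row 2 gives 0·v1 + (-2)·v2 = 0, so take v_2 = [1, 0]^T.
V = [v_1 v_2] = [[0, 1], [1, 0]] has det V = -1, so V^{-1} = adj(V)/det V = [[0, 1], [1, 0]].
Modal coordinates z(0) = V^{-1} x(0): 0·(-1) + 1·(-3) = -3; 1·(-1) + 0·(-3) = -1; so z(0) = [-3, -1]^T.
x_1(t) = Σ_i (v_i)_1 · z_i(0) · e^{λ_i t} (row 1 of V times the modal terms).
x_1(0.5) = 0·(-3)·e^{-5·0.5} + 1·(-1)·e^{-3·0.5} = 0·0.082085 + (-1)·0.223130 = -0.2231.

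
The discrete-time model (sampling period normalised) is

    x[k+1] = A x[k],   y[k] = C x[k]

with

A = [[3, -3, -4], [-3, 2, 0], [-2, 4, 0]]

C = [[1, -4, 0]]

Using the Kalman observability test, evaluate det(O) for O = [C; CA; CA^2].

CA = [[15, -11, -4]]
CA^2 = [[86, -83, -60]]
Observability matrix O = [C; CA; CA^2] = [[1, -4, 0], [15, -11, -4], [86, -83, -60]]
Expanding along the first row, det(O) = 1·((-11)·(-60) - (-4)·(-83)) - (-4)·(15·(-60) - (-4)·86) + 0·(15·(-83) - (-11)·86) = 1·328 - (-4)·(-556) + 0·(-299) = -1896
Since det(O) ≠ 0, rank(O) = 3 and the system is completely observable.

-1896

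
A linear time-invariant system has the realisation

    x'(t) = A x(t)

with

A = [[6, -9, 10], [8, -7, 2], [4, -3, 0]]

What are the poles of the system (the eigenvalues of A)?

det(sI - A) = s^3 - (tr A)s^2 + (M11 + M22 + M33)s - det A, where Mii is the 2×2 principal minor of A obtained by deleting row i and column i.
tr A = 6 + (-7) + 0 = -1; M11 = (-7)·0 - 2·(-3) = 0 - (-6) = 6; M22 = 6·0 - 10·4 = 0 - 40 = -40; M33 = 6·(-7) - (-9)·8 = -42 - (-72) = 30; sum of minors = -4.
det A = 6·((-7)·0 - 2·(-3)) - (-9)·(8·0 - 2·4) + 10·(8·(-3) - (-7)·4) = 6·6 - (-9)·(-8) + 10·4 = 4.
So p(s) = det(sI - A) = s^3 + s^2 - 4s - 4.
Rational-root test: any integer root divides -4. Testing small divisors, s = -1 works: p(-1) = -1 + 1 + 4 + (-4) = 0, so (s + 1) is a factor.
Dividing, p(s) = (s + 1)(s^2 - 4).
Factor s^2 - 4: two numbers with sum 0 and product -4 are 2 and -2, so s^2 - 4 = (s - 2)(s + 2).
Hence p(s) = (s - 2) (s + 1) (s + 2), with roots -2, -1, 2.
At least one eigenvalue has non-negative real part, so the system is not asymptotically stable.

-2, -1, 2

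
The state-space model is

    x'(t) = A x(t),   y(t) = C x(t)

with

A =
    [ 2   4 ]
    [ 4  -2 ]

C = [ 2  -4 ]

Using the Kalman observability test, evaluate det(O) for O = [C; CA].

CA = [[-12, 16]]
Observability matrix O = [C; CA] = [[2, -4], [-12, 16]]
det(O) = 2·16 - (-4)·(-12) = 32 - 48 = -16
Since det(O) ≠ 0, rank(O) = 2 and the system is completely observable.

-16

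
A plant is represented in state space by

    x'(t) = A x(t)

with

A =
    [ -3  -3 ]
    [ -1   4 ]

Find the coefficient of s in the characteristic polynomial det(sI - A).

For a 2×2 matrix, det(sI - A) = s^2 - (tr A)s + det A.
tr A = 1, det A = -15.
So p(s) = s^2 - s - 15.
The coefficient of s is -1.

-1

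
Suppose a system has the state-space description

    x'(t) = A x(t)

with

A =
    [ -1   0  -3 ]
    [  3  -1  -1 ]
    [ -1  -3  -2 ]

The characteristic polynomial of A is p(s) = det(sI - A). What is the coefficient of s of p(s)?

-1

Expand det(sI - A) for the 3×3 matrix.
p(s) = s^3 + 4s^2 - s - 31.
(Check: constant term = det(-A) = (-1)^3 det A = -31; coefficient of s^2 = -tr A = 4.)
The coefficient of s is -1.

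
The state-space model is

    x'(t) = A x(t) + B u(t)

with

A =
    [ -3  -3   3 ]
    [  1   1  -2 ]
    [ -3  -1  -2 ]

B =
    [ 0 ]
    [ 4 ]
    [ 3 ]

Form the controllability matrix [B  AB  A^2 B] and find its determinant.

747

AB = [[-3], [-2], [-10]]
A^2B = [[-15], [15], [31]]
Controllability matrix C = [B  AB  A^2B] = [[0, -3, -15], [4, -2, 15], [3, -10, 31]]
Expanding along the first row, det(C) = 0·((-2)·31 - 15·(-10)) - (-3)·(4·31 - 15·3) + (-15)·(4·(-10) - (-2)·3) = 0·88 - (-3)·79 + (-15)·(-34) = 747
Since det(C) ≠ 0, rank(C) = 3 and the system is completely controllable.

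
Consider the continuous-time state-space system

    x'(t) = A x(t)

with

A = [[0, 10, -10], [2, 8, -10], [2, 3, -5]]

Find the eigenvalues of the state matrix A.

det(sI - A) = s^3 - (tr A)s^2 + (M11 + M22 + M33)s - det A, where Mii is the 2×2 principal minor of A obtained by deleting row i and column i.
tr A = 0 + 8 + (-5) = 3; M11 = 8·(-5) - (-10)·3 = -40 - (-30) = -10; M22 = 0·(-5) - (-10)·2 = 0 - (-20) = 20; M33 = 0·8 - 10·2 = 0 - 20 = -20; sum of minors = -10.
det A = 0·(8·(-5) - (-10)·3) - 10·(2·(-5) - (-10)·2) + (-10)·(2·3 - 8·2) = 0·(-10) - 10·10 + (-10)·(-10) = 0.
So p(s) = det(sI - A) = s^3 - 3s^2 - 10s.
The constant term is 0, so p(s) = s(s^2 - 3s - 10).
Factor s^2 - 3s - 10: two numbers with sum 3 and product -10 are 5 and -2, so s^2 - 3s - 10 = (s - 5)(s + 2).
Hence p(s) = s (s - 5) (s + 2), with roots -2, 0, 5.
At least one eigenvalue has non-negative real part, so the system is not asymptotically stable.

-2, 0, 5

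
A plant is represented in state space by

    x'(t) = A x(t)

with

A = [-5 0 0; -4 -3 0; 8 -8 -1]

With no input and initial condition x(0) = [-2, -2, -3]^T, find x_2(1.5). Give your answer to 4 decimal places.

0.0200

det(sI - A) = s^3 - (tr A)s^2 + (M11 + M22 + M33)s - det A, where Mii is the 2×2 principal minor of A obtained by deleting row i and column i.
tr A = (-5) + (-3) + (-1) = -9; M11 = (-3)·(-1) - 0·(-8) = 3 - 0 = 3; M22 = (-5)·(-1) - 0·8 = 5 - 0 = 5; M33 = (-5)·(-3) - 0·(-4) = 15 - 0 = 15; sum of minors = 23.
det A = (-5)·((-3)·(-1) - 0·(-8)) - 0·((-4)·(-1) - 0·8) + 0·((-4)·(-8) - (-3)·8) = (-5)·3 - 0·4 + 0·56 = -15.
So p(s) = det(sI - A) = s^3 + 9s^2 + 23s + 15.
Rational-root test: any integer root divides 15. Testing small divisors, s = -1 works: p(-1) = -1 + 9 + (-23) + 15 = 0, so (s + 1) is a factor.
Dividing, p(s) = (s + 1)(s^2 + 8s + 15).
Factor s^2 + 8s + 15: two numbers with sum -8 and product 15 are -3 and -5, so s^2 + 8s + 15 = (s + 3)(s + 5).
Hence p(s) = (s + 1) (s + 3) (s + 5), with roots -5, -3, -1.
The eigenvalues -5, -3, -1 are distinct and real, so A is diagonalisable and x(t) = e^{At} x(0) = V diag(e^{λ_i t}) V^{-1} x(0), where the columns of V are the eigenvectors.
λ = -5: A - (-5)I = [[0, 0, 0], [-4, 2, 0], [8, -8, 4]]. v must be orthogonal to every row; (row 2) × (row 3) = [8, 16, 16], so take v_1 = [1, 2, 2]^T.
λ = -3: A - (-3)I = [[-2, 0, 0], [-4, 0, 0], [8, -8, 2]]. v must be orthogonal to every row; (row 1) × (row 3) = [0, 4, 16], so take v_2 = [0, 1, 4]^T.
λ = -1: A - (-1)I = [[-4, 0, 0], [-4, -2, 0], [8, -8, 0]]. v must be orthogonal to every row; (row 1) × (row 2) = [0, 0, 8], so take v_3 = [0, 0, 1]^T.
V = [v_1 v_2 v_3] = [[1, 0, 0], [2, 1, 0], [2, 4, 1]] has det V = 1, so V^{-1} = adj(V)/det V = [[1, 0, 0], [-2, 1, 0], [6, -4, 1]].
Modal coordinates z(0) = V^{-1} x(0): 1·(-2) + 0·(-2) + 0·(-3) = -2; (-2)·(-2) + 1·(-2) + 0·(-3) = 2; 6·(-2) + (-4)·(-2) + 1·(-3) = -7; so z(0) = [-2, 2, -7]^T.
x_2(t) = Σ_i (v_i)_2 · z_i(0) · e^{λ_i t} (row 2 of V times the modal terms).
x_2(1.5) = 2·(-2)·e^{-5·1.5} + 1·2·e^{-3·1.5} + 0·(-7)·e^{-1·1.5} = (-4)·0.000553 + 2·0.011109 + 0·0.223130 = 0.0200.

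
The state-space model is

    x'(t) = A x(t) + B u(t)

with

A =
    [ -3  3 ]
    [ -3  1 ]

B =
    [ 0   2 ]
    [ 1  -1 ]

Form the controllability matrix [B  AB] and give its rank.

AB = [[3, -9], [1, -7]]
Controllability matrix C = [B  AB] = [[0, 2, 3, -9], [1, -1, 1, -7]]
Take the 2×2 submatrix of C formed by columns 1, 2: [[0, 2], [1, -1]]. Its determinant is 0·(-1) - 2·1 = 0 - 2 = -2 ≠ 0.
So rank(C) ≥ 2; since C has 2 rows, rank(C) = 2.
rank(C) = 2 = n, so the pair (A, B) is completely controllable.

2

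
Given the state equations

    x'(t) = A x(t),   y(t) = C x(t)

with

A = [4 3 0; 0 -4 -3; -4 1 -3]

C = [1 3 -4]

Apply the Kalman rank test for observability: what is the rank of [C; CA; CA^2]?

CA = [[20, -13, 3]]
CA^2 = [[68, 115, 30]]
Observability matrix O = [C; CA; CA^2] = [[1, 3, -4], [20, -13, 3], [68, 115, 30]]
det(O) = 1·((-13)·30 - 3·115) - 3·(20·30 - 3·68) + (-4)·(20·115 - (-13)·68) = 1·(-735) - 3·396 + (-4)·3184 = -14659 ≠ 0, so rank(O) = 3.
rank(O) = 3 = n, so the pair (A, C) is completely observable.

3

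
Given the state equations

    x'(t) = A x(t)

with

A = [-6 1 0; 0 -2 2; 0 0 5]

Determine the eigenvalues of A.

-6, -2, 5

det(sI - A) = s^3 - (tr A)s^2 + (M11 + M22 + M33)s - det A, where Mii is the 2×2 principal minor of A obtained by deleting row i and column i.
tr A = (-6) + (-2) + 5 = -3; M11 = (-2)·5 - 2·0 = -10 - 0 = -10; M22 = (-6)·5 - 0·0 = -30 - 0 = -30; M33 = (-6)·(-2) - 1·0 = 12 - 0 = 12; sum of minors = -28.
det A = (-6)·((-2)·5 - 2·0) - 1·(0·5 - 2·0) + 0·(0·0 - (-2)·0) = (-6)·(-10) - 1·0 + 0·0 = 60.
So p(s) = det(sI - A) = s^3 + 3s^2 - 28s - 60.
Rational-root test: any integer root divides -60. Testing small divisors, s = -2 works: p(-2) = -8 + 12 + 56 + (-60) = 0, so (s + 2) is a factor.
Dividing, p(s) = (s + 2)(s^2 + s - 30).
Factor s^2 + s - 30: two numbers with sum -1 and product -30 are 5 and -6, so s^2 + s - 30 = (s - 5)(s + 6).
Hence p(s) = (s - 5) (s + 2) (s + 6), with roots -6, -2, 5.
At least one eigenvalue has non-negative real part, so the system is not asymptotically stable.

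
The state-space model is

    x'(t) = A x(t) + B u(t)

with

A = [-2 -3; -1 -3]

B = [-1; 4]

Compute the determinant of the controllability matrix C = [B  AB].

51

AB = [[-10], [-11]]
Controllability matrix C = [B  AB] = [[-1, -10], [4, -11]]
det(C) = (-1)·(-11) - (-10)·4 = 11 - (-40) = 51
Since det(C) ≠ 0, rank(C) = 2 and the system is completely controllable.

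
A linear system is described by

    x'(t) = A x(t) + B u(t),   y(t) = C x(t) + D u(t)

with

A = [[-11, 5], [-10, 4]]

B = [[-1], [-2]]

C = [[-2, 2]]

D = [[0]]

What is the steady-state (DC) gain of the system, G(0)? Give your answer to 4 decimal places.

G(0) = C(-A)^{-1}B + D = -C A^{-1} B + D.
det A = 6, so A^{-1} = (1/6)·adj(A) = [[2/3, -5/6], [5/3, -11/6]]
A^{-1} B = [1, 2]^T
C A^{-1} B = 2
G(0) = D - C A^{-1} B = 0 - (2) = -2

-2.0000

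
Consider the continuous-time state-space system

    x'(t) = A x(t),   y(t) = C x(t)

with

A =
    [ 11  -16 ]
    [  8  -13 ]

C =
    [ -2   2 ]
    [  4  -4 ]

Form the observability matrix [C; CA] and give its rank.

CA = [[-6, 6], [12, -12]]
Observability matrix O = [C; CA] = [[-2, 2], [4, -4], [-6, 6], [12, -12]]
Every row of O is a scalar multiple of row 1 = [-2, 2] (multipliers 1, -2, 3, -6), so the rows span a one-dimensional space.
O ≠ 0, hence rank(O) = 1.
rank(O) = 1 < n = 2, so the pair (A, C) is not completely observable.

1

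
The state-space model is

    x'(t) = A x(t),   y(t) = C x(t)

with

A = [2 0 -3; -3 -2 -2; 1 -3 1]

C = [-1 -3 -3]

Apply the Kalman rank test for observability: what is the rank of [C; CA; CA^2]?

3

CA = [[4, 15, 6]]
CA^2 = [[-31, -48, -36]]
Observability matrix O = [C; CA; CA^2] = [[-1, -3, -3], [4, 15, 6], [-31, -48, -36]]
det(O) = (-1)·(15·(-36) - 6·(-48)) - (-3)·(4·(-36) - 6·(-31)) + (-3)·(4·(-48) - 15·(-31)) = (-1)·(-252) - (-3)·42 + (-3)·273 = -441 ≠ 0, so rank(O) = 3.
rank(O) = 3 = n, so the pair (A, C) is completely observable.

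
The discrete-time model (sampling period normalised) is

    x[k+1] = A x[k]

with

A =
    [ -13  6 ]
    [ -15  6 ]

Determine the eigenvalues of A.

-4, -3

det(zI - A) = z^2 - (tr A)z + det A, with tr A = (-13) + 6 = -7 and det A = (-13)·6 - 6·(-15) = -78 - (-90) = 12.
So p(z) = det(zI - A) = z^2 + 7z + 12.
Factor z^2 + 7z + 12: two numbers with sum -7 and product 12 are -3 and -4, so z^2 + 7z + 12 = (z + 3)(z + 4).
Hence p(z) = (z + 3) (z + 4), with roots -4, -3.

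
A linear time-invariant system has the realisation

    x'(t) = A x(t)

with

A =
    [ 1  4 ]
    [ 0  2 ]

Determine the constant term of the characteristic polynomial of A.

For a 2×2 matrix, det(sI - A) = s^2 - (tr A)s + det A.
tr A = 3, det A = 2.
So p(s) = s^2 - 3s + 2.
The constant term is 2.

2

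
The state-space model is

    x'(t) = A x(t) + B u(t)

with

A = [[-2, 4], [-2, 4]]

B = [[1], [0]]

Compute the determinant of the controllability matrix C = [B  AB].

-2

AB = [[-2], [-2]]
Controllability matrix C = [B  AB] = [[1, -2], [0, -2]]
det(C) = 1·(-2) - (-2)·0 = -2 - 0 = -2
Since det(C) ≠ 0, rank(C) = 2 and the system is completely controllable.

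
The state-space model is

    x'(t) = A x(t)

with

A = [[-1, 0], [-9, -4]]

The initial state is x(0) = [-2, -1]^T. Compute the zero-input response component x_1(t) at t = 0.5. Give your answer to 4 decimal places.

-1.2131

det(sI - A) = s^2 - (tr A)s + det A, with tr A = (-1) + (-4) = -5 and det A = (-1)·(-4) - 0·(-9) = 4 - 0 = 4.
So p(s) = det(sI - A) = s^2 + 5s + 4.
Factor s^2 + 5s + 4: two numbers with sum -5 and product 4 are -1 and -4, so s^2 + 5s + 4 = (s + 1)(s + 4).
Hence p(s) = (s + 1) (s + 4), with roots -4, -1.
The eigenvalues -4, -1 are distinct and real, so A is diagonalisable and x(t) = e^{At} x(0) = V diag(e^{λ_i t}) V^{-1} x(0), where the columns of V are the eigenvectors.
λ = -4: A - (-4)I = [[3, 0], [-9, 0]]. Row 1 gives 3·v1 + 0·v2 = 0, so take v_1 = [0, -1]^T.
λ = -1: A - (-1)I = [[0, 0], [-9, -3]]. Row 2 gives (-9)·v1 + (-3)·v2 = 0, so take v_2 = [-1, 3]^T.
V = [v_1 v_2] = [[0, -1], [-1, 3]] has det V = -1, so V^{-1} = adj(V)/det V = [[-3, -1], [-1, 0]].
Modal coordinates z(0) = V^{-1} x(0): (-3)·(-2) + (-1)·(-1) = 7; (-1)·(-2) + 0·(-1) = 2; so z(0) = [7, 2]^T.
x_1(t) = Σ_i (v_i)_1 · z_i(0) · e^{λ_i t} (row 1 of V times the modal terms).
x_1(0.5) = 0·7·e^{-4·0.5} + (-1)·2·e^{-1·0.5} = 0·0.135335 + (-2)·0.606531 = -1.2131.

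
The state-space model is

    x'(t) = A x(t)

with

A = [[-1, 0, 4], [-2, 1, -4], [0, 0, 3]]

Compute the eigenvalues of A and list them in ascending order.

det(sI - A) = s^3 - (tr A)s^2 + (M11 + M22 + M33)s - det A, where Mii is the 2×2 principal minor of A obtained by deleting row i and column i.
tr A = (-1) + 1 + 3 = 3; M11 = 1·3 - (-4)·0 = 3 - 0 = 3; M22 = (-1)·3 - 4·0 = -3 - 0 = -3; M33 = (-1)·1 - 0·(-2) = -1 - 0 = -1; sum of minors = -1.
det A = (-1)·(1·3 - (-4)·0) - 0·((-2)·3 - (-4)·0) + 4·((-2)·0 - 1·0) = (-1)·3 - 0·(-6) + 4·0 = -3.
So p(s) = det(sI - A) = s^3 - 3s^2 - s + 3.
Rational-root test: any integer root divides 3. Testing small divisors, s = -1 works: p(-1) = -1 + (-3) + 1 + 3 = 0, so (s + 1) is a factor.
Dividing, p(s) = (s + 1)(s^2 - 4s + 3).
Factor s^2 - 4s + 3: two numbers with sum 4 and product 3 are 3 and 1, so s^2 - 4s + 3 = (s - 3)(s - 1).
Hence p(s) = (s - 3) (s - 1) (s + 1), with roots -1, 1, 3.
At least one eigenvalue has non-negative real part, so the system is not asymptotically stable.

-1, 1, 3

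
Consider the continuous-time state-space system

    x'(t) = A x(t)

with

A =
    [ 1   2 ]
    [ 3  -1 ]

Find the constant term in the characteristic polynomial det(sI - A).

-7

For a 2×2 matrix, det(sI - A) = s^2 - (tr A)s + det A.
tr A = 0, det A = -7.
So p(s) = s^2 - 7.
The constant term is -7.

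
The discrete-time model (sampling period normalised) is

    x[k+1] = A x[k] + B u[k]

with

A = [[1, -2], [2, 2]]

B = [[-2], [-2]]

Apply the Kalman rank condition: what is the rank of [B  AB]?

AB = [[2], [-8]]
Controllability matrix C = [B  AB] = [[-2, 2], [-2, -8]]
det(C) = (-2)·(-8) - 2·(-2) = 16 - (-4) = 20 ≠ 0, so rank(C) = 2.
rank(C) = 2 = n, so the pair (A, B) is completely controllable.

2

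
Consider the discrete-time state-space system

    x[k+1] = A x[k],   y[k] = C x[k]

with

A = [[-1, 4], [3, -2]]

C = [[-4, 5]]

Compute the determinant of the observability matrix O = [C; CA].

9

CA = [[19, -26]]
Observability matrix O = [C; CA] = [[-4, 5], [19, -26]]
det(O) = (-4)·(-26) - 5·19 = 104 - 95 = 9
Since det(O) ≠ 0, rank(O) = 2 and the system is completely observable.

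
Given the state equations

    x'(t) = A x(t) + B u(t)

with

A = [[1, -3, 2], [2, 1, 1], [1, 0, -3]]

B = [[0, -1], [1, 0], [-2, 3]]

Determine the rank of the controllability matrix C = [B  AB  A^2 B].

AB = [[-7, 5], [-1, 1], [6, -10]]
A^2B = [[8, -18], [-9, 1], [-25, 35]]
Controllability matrix C = [B  AB  A^2B] = [[0, -1, -7, 5, 8, -18], [1, 0, -1, 1, -9, 1], [-2, 3, 6, -10, -25, 35]]
Take the 3×3 submatrix of C formed by columns 1, 2, 3: [[0, -1, -7], [1, 0, -1], [-2, 3, 6]]. Its determinant is 0·(0·6 - (-1)·3) - (-1)·(1·6 - (-1)·(-2)) + (-7)·(1·3 - 0·(-2)) = 0·3 - (-1)·4 + (-7)·3 = -17 ≠ 0.
So rank(C) ≥ 3; since C has 3 rows, rank(C) = 3.
rank(C) = 3 = n, so the pair (A, B) is completely controllable.

3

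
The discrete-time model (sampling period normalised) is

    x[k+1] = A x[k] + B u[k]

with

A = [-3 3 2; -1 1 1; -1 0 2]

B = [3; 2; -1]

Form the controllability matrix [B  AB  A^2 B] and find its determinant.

-48

AB = [[-5], [-2], [-5]]
A^2B = [[-1], [-2], [-5]]
Controllability matrix C = [B  AB  A^2B] = [[3, -5, -1], [2, -2, -2], [-1, -5, -5]]
Expanding along the first row, det(C) = 3·((-2)·(-5) - (-2)·(-5)) - (-5)·(2·(-5) - (-2)·(-1)) + (-1)·(2·(-5) - (-2)·(-1)) = 3·0 - (-5)·(-12) + (-1)·(-12) = -48
Since det(C) ≠ 0, rank(C) = 3 and the system is completely controllable.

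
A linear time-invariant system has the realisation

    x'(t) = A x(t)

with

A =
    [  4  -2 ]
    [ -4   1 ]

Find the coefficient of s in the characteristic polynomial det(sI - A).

-5

For a 2×2 matrix, det(sI - A) = s^2 - (tr A)s + det A.
tr A = 5, det A = -4.
So p(s) = s^2 - 5s - 4.
The coefficient of s is -5.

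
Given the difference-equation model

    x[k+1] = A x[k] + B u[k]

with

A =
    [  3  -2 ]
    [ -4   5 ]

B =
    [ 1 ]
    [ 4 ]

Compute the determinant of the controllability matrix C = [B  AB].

36

AB = [[-5], [16]]
Controllability matrix C = [B  AB] = [[1, -5], [4, 16]]
det(C) = 1·16 - (-5)·4 = 16 - (-20) = 36
Since det(C) ≠ 0, rank(C) = 2 and the system is completely controllable.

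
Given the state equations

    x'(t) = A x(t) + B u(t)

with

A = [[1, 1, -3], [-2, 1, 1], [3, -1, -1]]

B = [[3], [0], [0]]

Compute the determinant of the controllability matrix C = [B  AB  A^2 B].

-27

AB = [[3], [-6], [9]]
A^2B = [[-30], [-3], [6]]
Controllability matrix C = [B  AB  A^2B] = [[3, 3, -30], [0, -6, -3], [0, 9, 6]]
Expanding along the first row, det(C) = 3·((-6)·6 - (-3)·9) - 3·(0·6 - (-3)·0) + (-30)·(0·9 - (-6)·0) = 3·(-9) - 3·0 + (-30)·0 = -27
Since det(C) ≠ 0, rank(C) = 3 and the system is completely controllable.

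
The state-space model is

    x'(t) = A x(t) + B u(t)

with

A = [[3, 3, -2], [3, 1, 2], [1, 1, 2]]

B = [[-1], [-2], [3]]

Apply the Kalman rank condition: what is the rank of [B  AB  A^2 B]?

3

AB = [[-15], [1], [3]]
A^2B = [[-48], [-38], [-8]]
Controllability matrix C = [B  AB  A^2B] = [[-1, -15, -48], [-2, 1, -38], [3, 3, -8]]
det(C) = (-1)·(1·(-8) - (-38)·3) - (-15)·((-2)·(-8) - (-38)·3) + (-48)·((-2)·3 - 1·3) = (-1)·106 - (-15)·130 + (-48)·(-9) = 2276 ≠ 0, so rank(C) = 3.
rank(C) = 3 = n, so the pair (A, B) is completely controllable.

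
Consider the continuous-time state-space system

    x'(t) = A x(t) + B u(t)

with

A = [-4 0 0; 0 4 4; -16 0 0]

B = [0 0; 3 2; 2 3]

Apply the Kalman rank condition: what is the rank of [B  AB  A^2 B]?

2

AB = [[0, 0], [20, 20], [0, 0]]
A^2B = [[0, 0], [80, 80], [0, 0]]
Controllability matrix C = [B  AB  A^2B] = [[0, 0, 0, 0, 0, 0], [3, 2, 20, 20, 80, 80], [2, 3, 0, 0, 0, 0]]
Row 1 of C is identically zero, so rank(C) ≤ 2.
The 2×2 minor from rows 2, 3, columns 1, 2 is 3·3 - 2·2 = 9 - 4 = 5 ≠ 0, so rank(C) = 2.
rank(C) = 2 < n = 3, so the pair (A, B) is not completely controllable.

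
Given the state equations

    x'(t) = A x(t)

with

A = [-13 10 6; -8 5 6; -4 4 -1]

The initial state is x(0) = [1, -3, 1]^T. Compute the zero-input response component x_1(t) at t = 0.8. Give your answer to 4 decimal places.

-3.7160

det(sI - A) = s^3 - (tr A)s^2 + (M11 + M22 + M33)s - det A, where Mii is the 2×2 principal minor of A obtained by deleting row i and column i.
tr A = (-13) + 5 + (-1) = -9; M11 = 5·(-1) - 6·4 = -5 - 24 = -29; M22 = (-13)·(-1) - 6·(-4) = 13 - (-24) = 37; M33 = (-13)·5 - 10·(-8) = -65 - (-80) = 15; sum of minors = 23.
det A = (-13)·(5·(-1) - 6·4) - 10·((-8)·(-1) - 6·(-4)) + 6·((-8)·4 - 5·(-4)) = (-13)·(-29) - 10·32 + 6·(-12) = -15.
So p(s) = det(sI - A) = s^3 + 9s^2 + 23s + 15.
Rational-root test: any integer root divides 15. Testing small divisors, s = -1 works: p(-1) = -1 + 9 + (-23) + 15 = 0, so (s + 1) is a factor.
Dividing, p(s) = (s + 1)(s^2 + 8s + 15).
Factor s^2 + 8s + 15: two numbers with sum -8 and product 15 are -3 and -5, so s^2 + 8s + 15 = (s + 3)(s + 5).
Hence p(s) = (s + 1) (s + 3) (s + 5), with roots -5, -3, -1.
The eigenvalues -5, -3, -1 are distinct and real, so A is diagonalisable and x(t) = e^{At} x(0) = V diag(e^{λ_i t}) V^{-1} x(0), where the columns of V are the eigenvectors.
λ = -5: A - (-5)I = [[-8, 10, 6], [-8, 10, 6], [-4, 4, 4]]. v must be orthogonal to every row; (row 1) × (row 3) = [16, 8, 8], so take v_1 = [-2, -1, -1]^T.
λ = -3: A - (-3)I = [[-10, 10, 6], [-8, 8, 6], [-4, 4, 2]]. v must be orthogonal to every row; (row 1) × (row 2) = [12, 12, 0], so take v_2 = [-1, -1, 0]^T.
λ = -1: A - (-1)I = [[-12, 10, 6], [-8, 6, 6], [-4, 4, 0]]. v must be orthogonal to every row; (row 1) × (row 2) = [24, 24, 8], so take v_3 = [3, 3, 1]^T.
V = [v_1 v_2 v_3] = [[-2, -1, 3], [-1, -1, 3], [-1, 0, 1]] has det V = 1, so V^{-1} = adj(V)/det V = [[-1, 1, 0], [-2, 1, 3], [-1, 1, 1]].
Modal coordinates z(0) = V^{-1} x(0): (-1)·1 + 1·(-3) + 0·1 = -4; (-2)·1 + 1·(-3) + 3·1 = -2; (-1)·1 + 1·(-3) + 1·1 = -3; so z(0) = [-4, -2, -3]^T.
x_1(t) = Σ_i (v_i)_1 · z_i(0) · e^{λ_i t} (row 1 of V times the modal terms).
x_1(0.8) = (-2)·(-4)·e^{-5·0.8} + (-1)·(-2)·e^{-3·0.8} + 3·(-3)·e^{-1·0.8} = 8·0.018316 + 2·0.090718 + (-9)·0.449329 = -3.7160.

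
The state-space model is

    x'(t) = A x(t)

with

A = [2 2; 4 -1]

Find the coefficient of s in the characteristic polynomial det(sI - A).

-1

For a 2×2 matrix, det(sI - A) = s^2 - (tr A)s + det A.
tr A = 1, det A = -10.
So p(s) = s^2 - s - 10.
The coefficient of s is -1.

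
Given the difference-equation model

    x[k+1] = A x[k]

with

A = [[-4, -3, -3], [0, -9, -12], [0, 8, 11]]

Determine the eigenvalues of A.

det(zI - A) = z^3 - (tr A)z^2 + (M11 + M22 + M33)z - det A, where Mii is the 2×2 principal minor of A obtained by deleting row i and column i.
tr A = (-4) + (-9) + 11 = -2; M11 = (-9)·11 - (-12)·8 = -99 - (-96) = -3; M22 = (-4)·11 - (-3)·0 = -44 - 0 = -44; M33 = (-4)·(-9) - (-3)·0 = 36 - 0 = 36; sum of minors = -11.
det A = (-4)·((-9)·11 - (-12)·8) - (-3)·(0·11 - (-12)·0) + (-3)·(0·8 - (-9)·0) = (-4)·(-3) - (-3)·0 + (-3)·0 = 12.
So p(z) = det(zI - A) = z^3 + 2z^2 - 11z - 12.
Rational-root test: any integer root divides -12. Testing small divisors, z = -1 works: p(-1) = -1 + 2 + 11 + (-12) = 0, so (z + 1) is a factor.
Dividing, p(z) = (z + 1)(z^2 + z - 12).
Factor z^2 + z - 12: two numbers with sum -1 and product -12 are 3 and -4, so z^2 + z - 12 = (z - 3)(z + 4).
Hence p(z) = (z - 3) (z + 1) (z + 4), with roots -4, -1, 3.

-4, -1, 3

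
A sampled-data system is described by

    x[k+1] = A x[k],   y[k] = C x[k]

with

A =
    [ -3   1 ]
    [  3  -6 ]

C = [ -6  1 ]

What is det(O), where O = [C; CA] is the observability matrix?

CA = [[21, -12]]
Observability matrix O = [C; CA] = [[-6, 1], [21, -12]]
det(O) = (-6)·(-12) - 1·21 = 72 - 21 = 51
Since det(O) ≠ 0, rank(O) = 2 and the system is completely observable.

51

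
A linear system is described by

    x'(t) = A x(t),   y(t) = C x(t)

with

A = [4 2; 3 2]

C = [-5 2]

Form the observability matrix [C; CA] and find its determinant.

58

CA = [[-14, -6]]
Observability matrix O = [C; CA] = [[-5, 2], [-14, -6]]
det(O) = (-5)·(-6) - 2·(-14) = 30 - (-28) = 58
Since det(O) ≠ 0, rank(O) = 2 and the system is completely observable.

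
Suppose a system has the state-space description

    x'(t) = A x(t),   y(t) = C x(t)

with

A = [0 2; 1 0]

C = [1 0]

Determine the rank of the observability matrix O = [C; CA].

2

CA = [[0, 2]]
Observability matrix O = [C; CA] = [[1, 0], [0, 2]]
det(O) = 1·2 - 0·0 = 2 - 0 = 2 ≠ 0, so rank(O) = 2.
rank(O) = 2 = n, so the pair (A, C) is completely observable.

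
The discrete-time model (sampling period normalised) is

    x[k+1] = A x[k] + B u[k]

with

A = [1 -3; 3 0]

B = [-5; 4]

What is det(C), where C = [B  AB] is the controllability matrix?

143

AB = [[-17], [-15]]
Controllability matrix C = [B  AB] = [[-5, -17], [4, -15]]
det(C) = (-5)·(-15) - (-17)·4 = 75 - (-68) = 143
Since det(C) ≠ 0, rank(C) = 2 and the system is completely controllable.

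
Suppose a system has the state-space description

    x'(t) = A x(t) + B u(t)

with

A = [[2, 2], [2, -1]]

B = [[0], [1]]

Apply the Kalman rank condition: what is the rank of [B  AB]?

AB = [[2], [-1]]
Controllability matrix C = [B  AB] = [[0, 2], [1, -1]]
det(C) = 0·(-1) - 2·1 = 0 - 2 = -2 ≠ 0, so rank(C) = 2.
rank(C) = 2 = n, so the pair (A, B) is completely controllable.

2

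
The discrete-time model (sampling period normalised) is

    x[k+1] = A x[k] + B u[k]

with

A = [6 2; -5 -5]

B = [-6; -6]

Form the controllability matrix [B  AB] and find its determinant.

AB = [[-48], [60]]
Controllability matrix C = [B  AB] = [[-6, -48], [-6, 60]]
det(C) = (-6)·60 - (-48)·(-6) = -360 - 288 = -648
Since det(C) ≠ 0, rank(C) = 2 and the system is completely controllable.

-648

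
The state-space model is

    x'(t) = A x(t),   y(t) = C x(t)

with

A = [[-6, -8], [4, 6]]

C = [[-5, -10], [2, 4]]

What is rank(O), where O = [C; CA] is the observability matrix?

CA = [[-10, -20], [4, 8]]
Observability matrix O = [C; CA] = [[-5, -10], [2, 4], [-10, -20], [4, 8]]
Every row of O is a scalar multiple of row 1 = [-5, -10] (multipliers 1, -2/5, 2, -4/5), so the rows span a one-dimensional space.
O ≠ 0, hence rank(O) = 1.
rank(O) = 1 < n = 2, so the pair (A, C) is not completely observable.

1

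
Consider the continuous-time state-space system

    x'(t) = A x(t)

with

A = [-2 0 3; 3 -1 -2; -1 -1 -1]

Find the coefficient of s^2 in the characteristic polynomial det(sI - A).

Expand det(sI - A) for the 3×3 matrix.
p(s) = s^3 + 4s^2 + 6s + 10.
(Check: constant term = det(-A) = (-1)^3 det A = 10; coefficient of s^2 = -tr A = 4.)
The coefficient of s^2 is 4.

4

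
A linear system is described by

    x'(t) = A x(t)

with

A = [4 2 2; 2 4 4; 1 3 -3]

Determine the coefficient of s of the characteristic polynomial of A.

-26

Expand det(sI - A) for the 3×3 matrix.
p(s) = s^3 - 5s^2 - 26s + 72.
(Check: constant term = det(-A) = (-1)^3 det A = 72; coefficient of s^2 = -tr A = -5.)
The coefficient of s is -26.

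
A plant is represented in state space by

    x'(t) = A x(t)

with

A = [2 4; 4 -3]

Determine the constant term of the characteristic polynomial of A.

-22

For a 2×2 matrix, det(sI - A) = s^2 - (tr A)s + det A.
tr A = -1, det A = -22.
So p(s) = s^2 + s - 22.
The constant term is -22.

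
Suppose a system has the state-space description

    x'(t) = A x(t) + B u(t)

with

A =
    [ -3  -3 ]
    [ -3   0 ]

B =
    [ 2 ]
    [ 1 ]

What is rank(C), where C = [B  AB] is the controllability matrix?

AB = [[-9], [-6]]
Controllability matrix C = [B  AB] = [[2, -9], [1, -6]]
det(C) = 2·(-6) - (-9)·1 = -12 - (-9) = -3 ≠ 0, so rank(C) = 2.
rank(C) = 2 = n, so the pair (A, B) is completely controllable.

2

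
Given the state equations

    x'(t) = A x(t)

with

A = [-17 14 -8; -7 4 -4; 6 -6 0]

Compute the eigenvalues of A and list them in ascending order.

-6, -4, -3

det(sI - A) = s^3 - (tr A)s^2 + (M11 + M22 + M33)s - det A, where Mii is the 2×2 principal minor of A obtained by deleting row i and column i.
tr A = (-17) + 4 + 0 = -13; M11 = 4·0 - (-4)·(-6) = 0 - 24 = -24; M22 = (-17)·0 - (-8)·6 = 0 - (-48) = 48; M33 = (-17)·4 - 14·(-7) = -68 - (-98) = 30; sum of minors = 54.
det A = (-17)·(4·0 - (-4)·(-6)) - 14·((-7)·0 - (-4)·6) + (-8)·((-7)·(-6) - 4·6) = (-17)·(-24) - 14·24 + (-8)·18 = -72.
So p(s) = det(sI - A) = s^3 + 13s^2 + 54s + 72.
Rational-root test: any integer root divides 72. Testing small divisors, s = -3 works: p(-3) = -27 + 117 + (-162) + 72 = 0, so (s + 3) is a factor.
Dividing, p(s) = (s + 3)(s^2 + 10s + 24).
Factor s^2 + 10s + 24: two numbers with sum -10 and product 24 are -4 and -6, so s^2 + 10s + 24 = (s + 4)(s + 6).
Hence p(s) = (s + 3) (s + 4) (s + 6), with roots -6, -4, -3.
All eigenvalues have negative real part, so the system is asymptotically stable.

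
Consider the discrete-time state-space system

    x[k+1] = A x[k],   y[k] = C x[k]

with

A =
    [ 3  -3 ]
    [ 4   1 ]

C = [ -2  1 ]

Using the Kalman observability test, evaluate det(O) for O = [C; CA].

CA = [[-2, 7]]
Observability matrix O = [C; CA] = [[-2, 1], [-2, 7]]
det(O) = (-2)·7 - 1·(-2) = -14 - (-2) = -12
Since det(O) ≠ 0, rank(O) = 2 and the system is completely observable.

-12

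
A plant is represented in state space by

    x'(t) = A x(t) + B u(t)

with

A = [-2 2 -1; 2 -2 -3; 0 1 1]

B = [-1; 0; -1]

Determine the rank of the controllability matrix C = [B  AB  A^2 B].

3

AB = [[3], [1], [-1]]
A^2B = [[-3], [7], [0]]
Controllability matrix C = [B  AB  A^2B] = [[-1, 3, -3], [0, 1, 7], [-1, -1, 0]]
det(C) = (-1)·(1·0 - 7·(-1)) - 3·(0·0 - 7·(-1)) + (-3)·(0·(-1) - 1·(-1)) = (-1)·7 - 3·7 + (-3)·1 = -31 ≠ 0, so rank(C) = 3.
rank(C) = 3 = n, so the pair (A, B) is completely controllable.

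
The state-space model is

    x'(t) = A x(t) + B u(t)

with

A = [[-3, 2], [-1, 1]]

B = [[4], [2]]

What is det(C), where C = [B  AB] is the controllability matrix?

AB = [[-8], [-2]]
Controllability matrix C = [B  AB] = [[4, -8], [2, -2]]
det(C) = 4·(-2) - (-8)·2 = -8 - (-16) = 8
Since det(C) ≠ 0, rank(C) = 2 and the system is completely controllable.

8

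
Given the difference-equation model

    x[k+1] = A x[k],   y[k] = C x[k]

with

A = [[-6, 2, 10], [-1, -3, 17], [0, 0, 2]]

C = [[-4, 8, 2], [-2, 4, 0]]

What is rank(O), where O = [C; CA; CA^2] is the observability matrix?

2

CA = [[16, -32, 100], [8, -16, 48]]
CA^2 = [[-64, 128, -184], [-32, 64, -96]]
Observability matrix O = [C; CA; CA^2] = [[-4, 8, 2], [-2, 4, 0], [16, -32, 100], [8, -16, 48], [-64, 128, -184], [-32, 64, -96]]
The columns c1, c2, c3 of O are linearly dependent: 2·c1 + c2 = 0 (check each entry), so rank(O) ≤ 2.
The 2×2 minor from rows 1, 2, columns 1, 3 is (-4)·0 - 2·(-2) = 0 - (-4) = 4 ≠ 0, so rank(O) = 2.
rank(O) = 2 < n = 3, so the pair (A, C) is not completely observable.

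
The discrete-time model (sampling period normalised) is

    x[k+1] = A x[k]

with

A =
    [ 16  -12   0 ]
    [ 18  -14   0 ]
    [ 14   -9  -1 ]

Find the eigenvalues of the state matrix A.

-2, -1, 4

det(zI - A) = z^3 - (tr A)z^2 + (M11 + M22 + M33)z - det A, where Mii is the 2×2 principal minor of A obtained by deleting row i and column i.
tr A = 16 + (-14) + (-1) = 1; M11 = (-14)·(-1) - 0·(-9) = 14 - 0 = 14; M22 = 16·(-1) - 0·14 = -16 - 0 = -16; M33 = 16·(-14) - (-12)·18 = -224 - (-216) = -8; sum of minors = -10.
det A = 16·((-14)·(-1) - 0·(-9)) - (-12)·(18·(-1) - 0·14) + 0·(18·(-9) - (-14)·14) = 16·14 - (-12)·(-18) + 0·34 = 8.
So p(z) = det(zI - A) = z^3 - z^2 - 10z - 8.
Rational-root test: any integer root divides -8. Testing small divisors, z = -1 works: p(-1) = -1 + (-1) + 10 + (-8) = 0, so (z + 1) is a factor.
Dividing, p(z) = (z + 1)(z^2 - 2z - 8).
Factor z^2 - 2z - 8: two numbers with sum 2 and product -8 are 4 and -2, so z^2 - 2z - 8 = (z - 4)(z + 2).
Hence p(z) = (z - 4) (z + 1) (z + 2), with roots -2, -1, 4.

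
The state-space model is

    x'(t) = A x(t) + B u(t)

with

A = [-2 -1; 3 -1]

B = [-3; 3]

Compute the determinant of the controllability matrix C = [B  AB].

27

AB = [[3], [-12]]
Controllability matrix C = [B  AB] = [[-3, 3], [3, -12]]
det(C) = (-3)·(-12) - 3·3 = 36 - 9 = 27
Since det(C) ≠ 0, rank(C) = 2 and the system is completely controllable.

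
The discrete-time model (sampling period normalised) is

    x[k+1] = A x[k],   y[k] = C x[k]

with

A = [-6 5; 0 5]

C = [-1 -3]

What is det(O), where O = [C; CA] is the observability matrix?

38

CA = [[6, -20]]
Observability matrix O = [C; CA] = [[-1, -3], [6, -20]]
det(O) = (-1)·(-20) - (-3)·6 = 20 - (-18) = 38
Since det(O) ≠ 0, rank(O) = 2 and the system is completely observable.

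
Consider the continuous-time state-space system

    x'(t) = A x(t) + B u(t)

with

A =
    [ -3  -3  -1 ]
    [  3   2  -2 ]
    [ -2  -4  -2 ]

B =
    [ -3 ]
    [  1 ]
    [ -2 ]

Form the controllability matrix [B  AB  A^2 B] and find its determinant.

-4

AB = [[8], [-3], [6]]
A^2B = [[-21], [6], [-16]]
Controllability matrix C = [B  AB  A^2B] = [[-3, 8, -21], [1, -3, 6], [-2, 6, -16]]
Expanding along the first row, det(C) = (-3)·((-3)·(-16) - 6·6) - 8·(1·(-16) - 6·(-2)) + (-21)·(1·6 - (-3)·(-2)) = (-3)·12 - 8·(-4) + (-21)·0 = -4
Since det(C) ≠ 0, rank(C) = 3 and the system is completely controllable.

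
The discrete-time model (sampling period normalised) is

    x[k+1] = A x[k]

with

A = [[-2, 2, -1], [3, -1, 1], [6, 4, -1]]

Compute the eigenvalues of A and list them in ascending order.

-3, -2, 1

det(zI - A) = z^3 - (tr A)z^2 + (M11 + M22 + M33)z - det A, where Mii is the 2×2 principal minor of A obtained by deleting row i and column i.
tr A = (-2) + (-1) + (-1) = -4; M11 = (-1)·(-1) - 1·4 = 1 - 4 = -3; M22 = (-2)·(-1) - (-1)·6 = 2 - (-6) = 8; M33 = (-2)·(-1) - 2·3 = 2 - 6 = -4; sum of minors = 1.
det A = (-2)·((-1)·(-1) - 1·4) - 2·(3·(-1) - 1·6) + (-1)·(3·4 - (-1)·6) = (-2)·(-3) - 2·(-9) + (-1)·18 = 6.
So p(z) = det(zI - A) = z^3 + 4z^2 + z - 6.
Rational-root test: any integer root divides -6. Testing small divisors, z = 1 works: p(1) = 1 + 4 + 1 + (-6) = 0, so (z - 1) is a factor.
Dividing, p(z) = (z - 1)(z^2 + 5z + 6).
Factor z^2 + 5z + 6: two numbers with sum -5 and product 6 are -2 and -3, so z^2 + 5z + 6 = (z + 2)(z + 3).
Hence p(z) = (z - 1) (z + 2) (z + 3), with roots -3, -2, 1.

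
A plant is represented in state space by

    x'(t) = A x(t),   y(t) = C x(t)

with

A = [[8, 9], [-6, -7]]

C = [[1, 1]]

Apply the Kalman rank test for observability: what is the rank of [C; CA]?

1

CA = [[2, 2]]
Observability matrix O = [C; CA] = [[1, 1], [2, 2]]
Every row of O is a scalar multiple of row 1 = [1, 1] (multipliers 1, 2), so the rows span a one-dimensional space.
O ≠ 0, hence rank(O) = 1.
rank(O) = 1 < n = 2, so the pair (A, C) is not completely observable.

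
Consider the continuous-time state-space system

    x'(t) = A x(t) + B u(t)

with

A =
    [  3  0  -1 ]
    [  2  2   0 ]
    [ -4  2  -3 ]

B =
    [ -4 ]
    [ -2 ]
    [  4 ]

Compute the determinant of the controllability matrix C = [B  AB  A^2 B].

AB = [[-16], [-12], [0]]
A^2B = [[-48], [-56], [40]]
Controllability matrix C = [B  AB  A^2B] = [[-4, -16, -48], [-2, -12, -56], [4, 0, 40]]
Expanding along the first row, det(C) = (-4)·((-12)·40 - (-56)·0) - (-16)·((-2)·40 - (-56)·4) + (-48)·((-2)·0 - (-12)·4) = (-4)·(-480) - (-16)·144 + (-48)·48 = 1920
Since det(C) ≠ 0, rank(C) = 3 and the system is completely controllable.

1920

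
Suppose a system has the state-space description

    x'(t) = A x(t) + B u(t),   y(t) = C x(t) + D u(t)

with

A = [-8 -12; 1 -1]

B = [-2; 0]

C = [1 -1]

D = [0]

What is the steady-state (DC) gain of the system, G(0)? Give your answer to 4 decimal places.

G(0) = C(-A)^{-1}B + D = -C A^{-1} B + D.
det A = 20, so A^{-1} = (1/20)·adj(A) = [[-1/20, 3/5], [-1/20, -2/5]]
A^{-1} B = [1/10, 1/10]^T
C A^{-1} B = 0
G(0) = D - C A^{-1} B = 0 - (0) = 0

0.0000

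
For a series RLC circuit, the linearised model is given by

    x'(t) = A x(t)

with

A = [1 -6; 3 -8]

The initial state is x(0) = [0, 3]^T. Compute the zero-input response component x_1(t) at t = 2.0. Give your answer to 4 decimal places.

-0.1096

det(sI - A) = s^2 - (tr A)s + det A, with tr A = 1 + (-8) = -7 and det A = 1·(-8) - (-6)·3 = -8 - (-18) = 10.
So p(s) = det(sI - A) = s^2 + 7s + 10.
Factor s^2 + 7s + 10: two numbers with sum -7 and product 10 are -2 and -5, so s^2 + 7s + 10 = (s + 2)(s + 5).
Hence p(s) = (s + 2) (s + 5), with roots -5, -2.
The eigenvalues -5, -2 are distinct and real, so A is diagonalisable and x(t) = e^{At} x(0) = V diag(e^{λ_i t}) V^{-1} x(0), where the columns of V are the eigenvectors.
λ = -5: A - (-5)I = [[6, -6], [3, -3]]. Row 1 gives 6·v1 + (-6)·v2 = 0, so take v_1 = [1, 1]^T.
λ = -2: A - (-2)I = [[3, -6], [3, -6]]. Row 1 gives 3·v1 + (-6)·v2 = 0, so take v_2 = [-2, -1]^T.
V = [v_1 v_2] = [[1, -2], [1, -1]] has det V = 1, so V^{-1} = adj(V)/det V = [[-1, 2], [-1, 1]].
Modal coordinates z(0) = V^{-1} x(0): (-1)·0 + 2·3 = 6; (-1)·0 + 1·3 = 3; so z(0) = [6, 3]^T.
x_1(t) = Σ_i (v_i)_1 · z_i(0) · e^{λ_i t} (row 1 of V times the modal terms).
x_1(2.0) = 1·6·e^{-5·2.0} + (-2)·3·e^{-2·2.0} = 6·0.000045 + (-6)·0.018316 = -0.1096.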